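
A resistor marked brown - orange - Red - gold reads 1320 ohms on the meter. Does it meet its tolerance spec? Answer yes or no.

yes

Brown → 1 (first significant figure)
Orange → 3 (second significant figure)
Red → ×10^2 multiplier
Gold → ±5% tolerance
13 × 100 = 1300 Ω
Allowed range: 1235 Ω to 1365 Ω.
1320 ohms lies inside that range.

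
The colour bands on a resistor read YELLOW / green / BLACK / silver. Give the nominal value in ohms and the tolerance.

Yellow → 4 (first significant figure)
Green → 5 (second significant figure)
Black → ×1 multiplier
Silver → ±10% tolerance
45 × 1 = 45 Ω

45 Ω ±10%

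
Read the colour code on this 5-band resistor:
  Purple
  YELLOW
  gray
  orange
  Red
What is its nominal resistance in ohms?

748000 Ω

Violet → 7 (first significant figure)
Yellow → 4 (second significant figure)
Grey → 8 (third significant figure)
Orange → ×10^3 multiplier
748 × 1000 = 748000 Ω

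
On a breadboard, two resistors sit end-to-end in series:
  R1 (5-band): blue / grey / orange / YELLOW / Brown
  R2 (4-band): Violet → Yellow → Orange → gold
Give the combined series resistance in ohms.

R1: blue, grey, orange → 683; yellow ×10^4 → 6830000 Ω.
R2: violet, yellow → 74; orange ×10^3 → 74000 Ω.
Series: 6830000 + 74000 = 6904000 Ω.

6904000 Ω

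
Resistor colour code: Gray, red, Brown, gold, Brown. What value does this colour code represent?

Grey → 8 (first significant figure)
Red → 2 (second significant figure)
Brown → 1 (third significant figure)
Gold → ×0.1 multiplier
821 × 0.1 = 82.1 Ω

82.1 Ω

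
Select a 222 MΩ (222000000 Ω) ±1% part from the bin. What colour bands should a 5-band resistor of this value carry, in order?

red, red, red, blue, brown

222000000 Ω = 222 × 10^6.
2 → red
2 → red
2 → red
Multiplier 10^6 → blue.
±1% tolerance → brown.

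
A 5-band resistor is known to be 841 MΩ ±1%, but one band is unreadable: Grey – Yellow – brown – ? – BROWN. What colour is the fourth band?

blue

841000000 Ω = 841 × 10^6.
The fourth band is the multiplier, 10^6, which is blue.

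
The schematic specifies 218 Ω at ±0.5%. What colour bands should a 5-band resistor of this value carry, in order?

218 Ω = 218 × 10^0.
2 → red
1 → brown
8 → grey
Multiplier 10^0 → black.
±0.5% tolerance → green.

red, brown, grey, black, green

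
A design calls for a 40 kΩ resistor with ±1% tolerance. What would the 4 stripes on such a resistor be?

yellow, black, orange, brown

40000 Ω = 40 × 10^3.
4 → yellow
0 → black
Multiplier 10^3 → orange.
±1% tolerance → brown.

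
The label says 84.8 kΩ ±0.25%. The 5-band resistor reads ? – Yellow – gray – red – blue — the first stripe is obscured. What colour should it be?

grey

84800 Ω = 848 × 10^2.
The first band gives digit 8 of the significand, and 8 is grey.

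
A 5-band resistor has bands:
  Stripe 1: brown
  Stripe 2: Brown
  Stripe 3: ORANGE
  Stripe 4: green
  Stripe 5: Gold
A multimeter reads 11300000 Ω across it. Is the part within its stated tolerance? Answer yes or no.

Brown → 1 (first significant figure)
Brown → 1 (second significant figure)
Orange → 3 (third significant figure)
Green → ×10^5 multiplier
Gold → ±5% tolerance
113 × 100000 = 11300000 Ω
Allowed range: 10735000 Ω to 11865000 Ω.
11300000 Ω lies inside that range.

yes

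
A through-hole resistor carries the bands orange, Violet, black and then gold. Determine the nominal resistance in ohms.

Orange → 3 (first significant figure)
Violet → 7 (second significant figure)
Black → ×1 multiplier
37 × 1 = 37 Ω

37 Ω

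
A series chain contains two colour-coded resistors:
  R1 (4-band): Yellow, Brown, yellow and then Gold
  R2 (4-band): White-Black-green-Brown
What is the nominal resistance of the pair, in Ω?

9410000 Ω

R1: yellow, brown → 41; yellow ×10^4 → 410000 Ω.
R2: white, black → 90; green ×10^5 → 9000000 Ω.
Series: 410000 + 9000000 = 9410000 Ω.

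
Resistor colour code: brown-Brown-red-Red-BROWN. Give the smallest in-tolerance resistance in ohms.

Brown → 1 (first significant figure)
Brown → 1 (second significant figure)
Red → 2 (third significant figure)
Red → ×10^2 multiplier
Brown → ±1% tolerance
112 × 100 = 11200 Ω
Smallest = 11200 × (1 − 1/100) = 11088 Ω.

11088 Ω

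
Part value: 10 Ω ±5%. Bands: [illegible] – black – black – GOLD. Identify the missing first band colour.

10 Ω = 10 × 10^0.
The first band gives digit 1 of the significand, and 1 is brown.

brown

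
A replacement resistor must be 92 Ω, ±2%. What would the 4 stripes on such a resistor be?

white, red, black, red

92 Ω = 92 × 10^0.
9 → white
2 → red
Multiplier 10^0 → black.
±2% tolerance → red.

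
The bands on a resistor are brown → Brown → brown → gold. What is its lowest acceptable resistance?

104.5 Ω

Brown → 1 (first significant figure)
Brown → 1 (second significant figure)
Brown → ×10 multiplier
Gold → ±5% tolerance
11 × 10 = 110 Ω
Lowest = 110 × (1 − 5/100) = 104.5 Ω.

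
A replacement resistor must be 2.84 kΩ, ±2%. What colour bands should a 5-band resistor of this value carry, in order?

2840 Ω = 284 × 10^1.
2 → red
8 → grey
4 → yellow
Multiplier 10^1 → brown.
±2% tolerance → red.

red, grey, yellow, brown, red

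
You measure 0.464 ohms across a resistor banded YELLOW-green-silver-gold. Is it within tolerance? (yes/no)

Yellow → 4 (first significant figure)
Green → 5 (second significant figure)
Silver → ×0.01 multiplier
Gold → ±5% tolerance
45 × 0.01 = 0.45 Ω
Allowed range: 0.4275 Ω to 0.4725 Ω.
0.464 ohms lies inside that range.

yes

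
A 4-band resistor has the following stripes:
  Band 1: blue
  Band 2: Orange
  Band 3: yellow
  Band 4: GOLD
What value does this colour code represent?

630000 Ω

Blue → 6 (first significant figure)
Orange → 3 (second significant figure)
Yellow → ×10^4 multiplier
63 × 10000 = 630000 Ω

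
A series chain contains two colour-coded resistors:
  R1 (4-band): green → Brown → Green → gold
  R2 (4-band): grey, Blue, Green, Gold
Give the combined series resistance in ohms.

R1: green, brown → 51; green ×10^5 → 5100000 Ω.
R2: grey, blue → 86; green ×10^5 → 8600000 Ω.
Series: 5100000 + 8600000 = 13700000 Ω.

13700000 Ω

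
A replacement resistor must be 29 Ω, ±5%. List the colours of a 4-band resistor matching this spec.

29 Ω = 29 × 10^0.
2 → red
9 → white
Multiplier 10^0 → black.
±5% tolerance → gold.

red, white, black, gold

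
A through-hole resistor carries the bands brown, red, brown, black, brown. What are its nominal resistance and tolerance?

Brown → 1 (first significant figure)
Red → 2 (second significant figure)
Brown → 1 (third significant figure)
Black → ×1 multiplier
Brown → ±1% tolerance
121 × 1 = 121 Ω

121 Ω ±1%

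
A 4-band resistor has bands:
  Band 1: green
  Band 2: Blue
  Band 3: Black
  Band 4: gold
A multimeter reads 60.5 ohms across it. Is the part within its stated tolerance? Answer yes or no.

no

Green → 5 (first significant figure)
Blue → 6 (second significant figure)
Black → ×1 multiplier
Gold → ±5% tolerance
56 × 1 = 56 Ω
Allowed range: 53.2 Ω to 58.8 Ω.
60.5 ohms lies outside that range.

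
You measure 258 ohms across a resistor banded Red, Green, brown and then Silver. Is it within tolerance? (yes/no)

yes

Red → 2 (first significant figure)
Green → 5 (second significant figure)
Brown → ×10 multiplier
Silver → ±10% tolerance
25 × 10 = 250 Ω
Allowed range: 225 Ω to 275 Ω.
258 ohms lies inside that range.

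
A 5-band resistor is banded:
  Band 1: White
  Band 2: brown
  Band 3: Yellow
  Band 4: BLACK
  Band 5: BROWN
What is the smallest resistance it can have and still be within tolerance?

904.86 Ω

White → 9 (first significant figure)
Brown → 1 (second significant figure)
Yellow → 4 (third significant figure)
Black → ×1 multiplier
Brown → ±1% tolerance
914 × 1 = 914 Ω
Smallest = 914 × (1 − 1/100) = 904.86 Ω.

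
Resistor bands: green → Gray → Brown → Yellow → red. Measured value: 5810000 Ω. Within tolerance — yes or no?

yes

Green → 5 (first significant figure)
Grey → 8 (second significant figure)
Brown → 1 (third significant figure)
Yellow → ×10^4 multiplier
Red → ±2% tolerance
581 × 10000 = 5810000 Ω
Allowed range: 5693800 Ω to 5926200 Ω.
5810000 Ω lies inside that range.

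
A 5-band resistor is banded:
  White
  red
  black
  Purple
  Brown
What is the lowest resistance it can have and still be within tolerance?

White → 9 (first significant figure)
Red → 2 (second significant figure)
Black → 0 (third significant figure)
Violet → ×10^7 multiplier
Brown → ±1% tolerance
920 × 10000000 = 9200000000 Ω
Lowest = 9200000000 × (1 − 1/100) = 9108000000 Ω.

9108000000 Ω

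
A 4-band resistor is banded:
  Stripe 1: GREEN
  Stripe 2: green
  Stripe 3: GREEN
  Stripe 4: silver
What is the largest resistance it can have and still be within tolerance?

6050000 Ω

Green → 5 (first significant figure)
Green → 5 (second significant figure)
Green → ×10^5 multiplier
Silver → ±10% tolerance
55 × 100000 = 5500000 Ω
Largest = 5500000 × (1 + 10/100) = 6050000 Ω.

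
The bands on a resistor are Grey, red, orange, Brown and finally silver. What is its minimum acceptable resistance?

Grey → 8 (first significant figure)
Red → 2 (second significant figure)
Orange → 3 (third significant figure)
Brown → ×10 multiplier
Silver → ±10% tolerance
823 × 10 = 8230 Ω
Minimum = 8230 × (1 − 10/100) = 7407 Ω.

7407 Ω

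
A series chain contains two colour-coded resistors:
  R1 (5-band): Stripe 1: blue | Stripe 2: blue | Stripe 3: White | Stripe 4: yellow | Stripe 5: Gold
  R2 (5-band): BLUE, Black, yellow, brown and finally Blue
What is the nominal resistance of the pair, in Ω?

R1: blue, blue, white → 669; yellow ×10^4 → 6690000 Ω.
R2: blue, black, yellow → 604; brown ×10 → 6040 Ω.
Series: 6690000 + 6040 = 6696040 Ω.

6696040 Ω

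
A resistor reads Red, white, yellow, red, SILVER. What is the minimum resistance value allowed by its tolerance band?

26460 Ω

Red → 2 (first significant figure)
White → 9 (second significant figure)
Yellow → 4 (third significant figure)
Red → ×10^2 multiplier
Silver → ±10% tolerance
294 × 100 = 29400 Ω
Minimum = 29400 × (1 − 10/100) = 26460 Ω.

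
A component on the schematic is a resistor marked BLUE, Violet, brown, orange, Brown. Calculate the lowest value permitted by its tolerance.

Blue → 6 (first significant figure)
Violet → 7 (second significant figure)
Brown → 1 (third significant figure)
Orange → ×10^3 multiplier
Brown → ±1% tolerance
671 × 1000 = 671000 Ω
Lowest = 671000 × (1 − 1/100) = 664290 Ω.

664290 Ω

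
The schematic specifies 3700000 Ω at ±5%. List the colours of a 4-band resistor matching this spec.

3700000 Ω = 37 × 10^5.
3 → orange
7 → violet
Multiplier 10^5 → green.
±5% tolerance → gold.

orange, violet, green, gold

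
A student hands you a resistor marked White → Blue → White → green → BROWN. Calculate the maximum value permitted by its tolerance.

97869000 Ω

White → 9 (first significant figure)
Blue → 6 (second significant figure)
White → 9 (third significant figure)
Green → ×10^5 multiplier
Brown → ±1% tolerance
969 × 100000 = 96900000 Ω
Maximum = 96900000 × (1 + 1/100) = 97869000 Ω.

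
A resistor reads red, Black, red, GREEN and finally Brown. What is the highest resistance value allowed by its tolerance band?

20402000 Ω

Red → 2 (first significant figure)
Black → 0 (second significant figure)
Red → 2 (third significant figure)
Green → ×10^5 multiplier
Brown → ±1% tolerance
202 × 100000 = 20200000 Ω
Highest = 20200000 × (1 + 1/100) = 20402000 Ω.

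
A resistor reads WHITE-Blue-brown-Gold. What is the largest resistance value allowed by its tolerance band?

White → 9 (first significant figure)
Blue → 6 (second significant figure)
Brown → ×10 multiplier
Gold → ±5% tolerance
96 × 10 = 960 Ω
Largest = 960 × (1 + 5/100) = 1008 Ω.

1008 Ω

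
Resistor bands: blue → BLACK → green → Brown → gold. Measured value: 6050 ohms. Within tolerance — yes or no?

Blue → 6 (first significant figure)
Black → 0 (second significant figure)
Green → 5 (third significant figure)
Brown → ×10 multiplier
Gold → ±5% tolerance
605 × 10 = 6050 Ω
Allowed range: 5747.5 Ω to 6352.5 Ω.
6050 ohms lies inside that range.

yes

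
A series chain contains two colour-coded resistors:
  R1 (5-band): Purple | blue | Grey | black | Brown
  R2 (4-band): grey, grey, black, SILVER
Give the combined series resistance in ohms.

R1: violet, blue, grey → 768; black ×1 → 768 Ω.
R2: grey, grey → 88; black ×1 → 88 Ω.
Series: 768 + 88 = 856 Ω.

856 Ω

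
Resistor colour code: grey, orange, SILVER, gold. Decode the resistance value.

0.83 Ω

Grey → 8 (first significant figure)
Orange → 3 (second significant figure)
Silver → ×0.01 multiplier
83 × 0.01 = 0.83 Ω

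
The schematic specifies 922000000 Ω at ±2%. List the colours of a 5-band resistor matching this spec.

white, red, red, blue, red

922000000 Ω = 922 × 10^6.
9 → white
2 → red
2 → red
Multiplier 10^6 → blue.
±2% tolerance → red.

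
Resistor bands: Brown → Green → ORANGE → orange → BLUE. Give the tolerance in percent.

The last band, blue, is the tolerance band.
Blue corresponds to ±0.25%.

±0.25%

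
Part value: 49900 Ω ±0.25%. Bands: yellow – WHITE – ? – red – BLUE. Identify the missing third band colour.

white

49900 Ω = 499 × 10^2.
The third band gives digit 9 of the significand, and 9 is white.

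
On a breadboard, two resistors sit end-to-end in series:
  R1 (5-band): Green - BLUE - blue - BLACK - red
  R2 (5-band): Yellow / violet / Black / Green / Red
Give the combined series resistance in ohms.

47000566 Ω

R1: green, blue, blue → 566; black ×1 → 566 Ω.
R2: yellow, violet, black → 470; green ×10^5 → 47000000 Ω.
Series: 566 + 47000000 = 47000566 Ω.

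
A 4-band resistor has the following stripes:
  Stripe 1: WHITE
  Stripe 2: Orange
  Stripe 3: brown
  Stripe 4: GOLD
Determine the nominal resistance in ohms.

930 Ω

White → 9 (first significant figure)
Orange → 3 (second significant figure)
Brown → ×10 multiplier
93 × 10 = 930 Ω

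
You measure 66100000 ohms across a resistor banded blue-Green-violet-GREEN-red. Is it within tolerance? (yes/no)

Blue → 6 (first significant figure)
Green → 5 (second significant figure)
Violet → 7 (third significant figure)
Green → ×10^5 multiplier
Red → ±2% tolerance
657 × 100000 = 65700000 Ω
Allowed range: 64386000 Ω to 67014000 Ω.
66100000 ohms lies inside that range.

yes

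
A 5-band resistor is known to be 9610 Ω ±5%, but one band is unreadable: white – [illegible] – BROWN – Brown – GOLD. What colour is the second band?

9610 Ω = 961 × 10^1.
The second band gives digit 6 of the significand, and 6 is blue.

blue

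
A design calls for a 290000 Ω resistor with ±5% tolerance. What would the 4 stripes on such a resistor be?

red, white, yellow, gold

290000 Ω = 29 × 10^4.
2 → red
9 → white
Multiplier 10^4 → yellow.
±5% tolerance → gold.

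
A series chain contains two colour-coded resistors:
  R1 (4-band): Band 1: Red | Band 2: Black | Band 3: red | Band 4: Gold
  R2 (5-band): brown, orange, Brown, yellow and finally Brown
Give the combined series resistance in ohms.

1312000 Ω

R1: red, black → 20; red ×10^2 → 2000 Ω.
R2: brown, orange, brown → 131; yellow ×10^4 → 1310000 Ω.
Series: 2000 + 1310000 = 1312000 Ω.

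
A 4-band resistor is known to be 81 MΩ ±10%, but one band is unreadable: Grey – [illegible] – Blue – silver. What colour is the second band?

brown

81000000 Ω = 81 × 10^6.
The second band gives digit 1 of the significand, and 1 is brown.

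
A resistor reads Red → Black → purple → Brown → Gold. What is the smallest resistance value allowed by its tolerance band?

Red → 2 (first significant figure)
Black → 0 (second significant figure)
Violet → 7 (third significant figure)
Brown → ×10 multiplier
Gold → ±5% tolerance
207 × 10 = 2070 Ω
Smallest = 2070 × (1 − 5/100) = 1966.5 Ω.

1966.5 Ω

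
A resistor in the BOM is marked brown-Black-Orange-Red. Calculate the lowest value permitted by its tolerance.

9800 Ω

Brown → 1 (first significant figure)
Black → 0 (second significant figure)
Orange → ×10^3 multiplier
Red → ±2% tolerance
10 × 1000 = 10000 Ω
Lowest = 10000 × (1 − 2/100) = 9800 Ω.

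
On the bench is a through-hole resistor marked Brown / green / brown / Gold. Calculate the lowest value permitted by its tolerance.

142.5 Ω

Brown → 1 (first significant figure)
Green → 5 (second significant figure)
Brown → ×10 multiplier
Gold → ±5% tolerance
15 × 10 = 150 Ω
Lowest = 150 × (1 − 5/100) = 142.5 Ω.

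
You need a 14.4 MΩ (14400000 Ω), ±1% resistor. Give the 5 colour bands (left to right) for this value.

brown, yellow, yellow, green, brown

14400000 Ω = 144 × 10^5.
1 → brown
4 → yellow
4 → yellow
Multiplier 10^5 → green.
±1% tolerance → brown.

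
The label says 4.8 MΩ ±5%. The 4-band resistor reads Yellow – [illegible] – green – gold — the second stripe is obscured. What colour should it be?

grey

4800000 Ω = 48 × 10^5.
The second band gives digit 8 of the significand, and 8 is grey.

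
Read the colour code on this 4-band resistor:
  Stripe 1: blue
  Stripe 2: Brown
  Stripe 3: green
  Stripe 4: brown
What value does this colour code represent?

Blue → 6 (first significant figure)
Brown → 1 (second significant figure)
Green → ×10^5 multiplier
61 × 100000 = 6100000 Ω

6100000 Ω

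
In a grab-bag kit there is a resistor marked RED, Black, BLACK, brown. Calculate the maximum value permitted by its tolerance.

Red → 2 (first significant figure)
Black → 0 (second significant figure)
Black → ×1 multiplier
Brown → ±1% tolerance
20 × 1 = 20 Ω
Maximum = 20 × (1 + 1/100) = 20.2 Ω.

20.2 Ω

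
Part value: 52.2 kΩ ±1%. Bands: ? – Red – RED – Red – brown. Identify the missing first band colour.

52200 Ω = 522 × 10^2.
The first band gives digit 5 of the significand, and 5 is green.

green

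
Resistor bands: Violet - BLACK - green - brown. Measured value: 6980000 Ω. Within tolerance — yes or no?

Violet → 7 (first significant figure)
Black → 0 (second significant figure)
Green → ×10^5 multiplier
Brown → ±1% tolerance
70 × 100000 = 7000000 Ω
Allowed range: 6930000 Ω to 7070000 Ω.
6980000 Ω lies inside that range.

yes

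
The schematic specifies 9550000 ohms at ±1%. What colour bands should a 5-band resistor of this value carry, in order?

white, green, green, yellow, brown

9550000 Ω = 955 × 10^4.
9 → white
5 → green
5 → green
Multiplier 10^4 → yellow.
±1% tolerance → brown.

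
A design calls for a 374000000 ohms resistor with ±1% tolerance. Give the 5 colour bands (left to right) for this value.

374000000 Ω = 374 × 10^6.
3 → orange
7 → violet
4 → yellow
Multiplier 10^6 → blue.
±1% tolerance → brown.

orange, violet, yellow, blue, brown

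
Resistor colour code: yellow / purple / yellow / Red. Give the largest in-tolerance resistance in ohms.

Yellow → 4 (first significant figure)
Violet → 7 (second significant figure)
Yellow → ×10^4 multiplier
Red → ±2% tolerance
47 × 10000 = 470000 Ω
Largest = 470000 × (1 + 2/100) = 479400 Ω.

479400 Ω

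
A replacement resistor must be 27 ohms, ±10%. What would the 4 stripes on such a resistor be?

red, violet, black, silver

27 Ω = 27 × 10^0.
2 → red
7 → violet
Multiplier 10^0 → black.
±10% tolerance → silver.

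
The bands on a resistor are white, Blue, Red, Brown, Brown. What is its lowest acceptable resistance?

9523.8 Ω

White → 9 (first significant figure)
Blue → 6 (second significant figure)
Red → 2 (third significant figure)
Brown → ×10 multiplier
Brown → ±1% tolerance
962 × 10 = 9620 Ω
Lowest = 9620 × (1 − 1/100) = 9523.8 Ω.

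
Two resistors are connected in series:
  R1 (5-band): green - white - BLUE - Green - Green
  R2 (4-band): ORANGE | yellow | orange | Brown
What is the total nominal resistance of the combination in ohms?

59634000 Ω

R1: green, white, blue → 596; green ×10^5 → 59600000 Ω.
R2: orange, yellow → 34; orange ×10^3 → 34000 Ω.
Series: 59600000 + 34000 = 59634000 Ω.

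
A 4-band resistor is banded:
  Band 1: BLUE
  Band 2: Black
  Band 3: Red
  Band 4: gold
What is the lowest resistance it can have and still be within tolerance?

5700 Ω

Blue → 6 (first significant figure)
Black → 0 (second significant figure)
Red → ×10^2 multiplier
Gold → ±5% tolerance
60 × 100 = 6000 Ω
Lowest = 6000 × (1 − 5/100) = 5700 Ω.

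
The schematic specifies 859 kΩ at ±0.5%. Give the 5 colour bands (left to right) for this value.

859000 Ω = 859 × 10^3.
8 → grey
5 → green
9 → white
Multiplier 10^3 → orange.
±0.5% tolerance → green.

grey, green, white, orange, green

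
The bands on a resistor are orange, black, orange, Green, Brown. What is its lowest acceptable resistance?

29997000 Ω

Orange → 3 (first significant figure)
Black → 0 (second significant figure)
Orange → 3 (third significant figure)
Green → ×10^5 multiplier
Brown → ±1% tolerance
303 × 100000 = 30300000 Ω
Lowest = 30300000 × (1 − 1/100) = 29997000 Ω.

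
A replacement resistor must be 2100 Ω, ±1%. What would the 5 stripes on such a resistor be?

red, brown, black, brown, brown

2100 Ω = 210 × 10^1.
2 → red
1 → brown
0 → black
Multiplier 10^1 → brown.
±1% tolerance → brown.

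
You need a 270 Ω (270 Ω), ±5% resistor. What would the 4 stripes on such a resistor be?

270 Ω = 27 × 10^1.
2 → red
7 → violet
Multiplier 10^1 → brown.
±5% tolerance → gold.

red, violet, brown, gold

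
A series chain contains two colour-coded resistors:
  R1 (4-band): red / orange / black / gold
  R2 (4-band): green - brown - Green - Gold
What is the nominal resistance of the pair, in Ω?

5100023 Ω

R1: red, orange → 23; black ×1 → 23 Ω.
R2: green, brown → 51; green ×10^5 → 5100000 Ω.
Series: 23 + 5100000 = 5100023 Ω.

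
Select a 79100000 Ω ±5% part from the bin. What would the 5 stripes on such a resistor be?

79100000 Ω = 791 × 10^5.
7 → violet
9 → white
1 → brown
Multiplier 10^5 → green.
±5% tolerance → gold.

violet, white, brown, green, gold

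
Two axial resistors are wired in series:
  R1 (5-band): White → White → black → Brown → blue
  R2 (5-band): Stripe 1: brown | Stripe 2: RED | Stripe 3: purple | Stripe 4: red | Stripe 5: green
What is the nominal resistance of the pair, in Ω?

R1: white, white, black → 990; brown ×10 → 9900 Ω.
R2: brown, red, violet → 127; red ×10^2 → 12700 Ω.
Series: 9900 + 12700 = 22600 Ω.

22600 Ω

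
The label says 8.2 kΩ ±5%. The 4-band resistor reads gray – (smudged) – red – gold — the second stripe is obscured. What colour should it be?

8200 Ω = 82 × 10^2.
The second band gives digit 2 of the significand, and 2 is red.

red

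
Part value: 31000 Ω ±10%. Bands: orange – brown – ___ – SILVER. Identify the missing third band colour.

orange

31000 Ω = 31 × 10^3.
The third band is the multiplier, 10^3, which is orange.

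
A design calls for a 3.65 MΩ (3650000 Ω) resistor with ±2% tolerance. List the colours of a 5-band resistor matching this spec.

orange, blue, green, yellow, red

3650000 Ω = 365 × 10^4.
3 → orange
6 → blue
5 → green
Multiplier 10^4 → yellow.
±2% tolerance → red.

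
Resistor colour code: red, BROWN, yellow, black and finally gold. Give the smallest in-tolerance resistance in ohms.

203.3 Ω

Red → 2 (first significant figure)
Brown → 1 (second significant figure)
Yellow → 4 (third significant figure)
Black → ×1 multiplier
Gold → ±5% tolerance
214 × 1 = 214 Ω
Smallest = 214 × (1 − 5/100) = 203.3 Ω.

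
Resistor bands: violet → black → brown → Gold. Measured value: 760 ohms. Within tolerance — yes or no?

Violet → 7 (first significant figure)
Black → 0 (second significant figure)
Brown → ×10 multiplier
Gold → ±5% tolerance
70 × 10 = 700 Ω
Allowed range: 665 Ω to 735 Ω.
760 ohms lies outside that range.

no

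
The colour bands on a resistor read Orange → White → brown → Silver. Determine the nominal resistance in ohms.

Orange → 3 (first significant figure)
White → 9 (second significant figure)
Brown → ×10 multiplier
39 × 10 = 390 Ω

390 Ω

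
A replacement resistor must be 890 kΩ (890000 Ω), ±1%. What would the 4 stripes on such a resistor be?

890000 Ω = 89 × 10^4.
8 → grey
9 → white
Multiplier 10^4 → yellow.
±1% tolerance → brown.

grey, white, yellow, brown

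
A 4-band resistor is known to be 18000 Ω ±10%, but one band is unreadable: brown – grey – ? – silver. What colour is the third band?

orange

18000 Ω = 18 × 10^3.
The third band is the multiplier, 10^3, which is orange.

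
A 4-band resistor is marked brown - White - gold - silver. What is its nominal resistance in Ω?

1.9 Ω

Brown → 1 (first significant figure)
White → 9 (second significant figure)
Gold → ×0.1 multiplier
19 × 0.1 = 1.9 Ω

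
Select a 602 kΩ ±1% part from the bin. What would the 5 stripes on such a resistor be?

blue, black, red, orange, brown

602000 Ω = 602 × 10^3.
6 → blue
0 → black
2 → red
Multiplier 10^3 → orange.
±1% tolerance → brown.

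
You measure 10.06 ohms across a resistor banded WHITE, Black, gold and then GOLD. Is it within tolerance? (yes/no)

White → 9 (first significant figure)
Black → 0 (second significant figure)
Gold → ×0.1 multiplier
Gold → ±5% tolerance
90 × 0.1 = 9 Ω
Allowed range: 8.55 Ω to 9.45 Ω.
10.06 ohms lies outside that range.

no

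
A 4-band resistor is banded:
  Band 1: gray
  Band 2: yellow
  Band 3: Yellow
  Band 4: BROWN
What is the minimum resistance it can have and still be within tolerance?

831600 Ω

Grey → 8 (first significant figure)
Yellow → 4 (second significant figure)
Yellow → ×10^4 multiplier
Brown → ±1% tolerance
84 × 10000 = 840000 Ω
Minimum = 840000 × (1 − 1/100) = 831600 Ω.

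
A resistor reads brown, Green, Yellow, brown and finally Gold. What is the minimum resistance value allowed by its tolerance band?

Brown → 1 (first significant figure)
Green → 5 (second significant figure)
Yellow → 4 (third significant figure)
Brown → ×10 multiplier
Gold → ±5% tolerance
154 × 10 = 1540 Ω
Minimum = 1540 × (1 − 5/100) = 1463 Ω.

1463 Ω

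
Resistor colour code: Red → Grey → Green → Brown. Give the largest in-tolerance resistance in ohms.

Red → 2 (first significant figure)
Grey → 8 (second significant figure)
Green → ×10^5 multiplier
Brown → ±1% tolerance
28 × 100000 = 2800000 Ω
Largest = 2800000 × (1 + 1/100) = 2828000 Ω.

2828000 Ω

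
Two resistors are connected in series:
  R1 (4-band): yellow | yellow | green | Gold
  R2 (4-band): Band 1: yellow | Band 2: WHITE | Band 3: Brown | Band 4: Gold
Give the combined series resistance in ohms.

4400490 Ω

R1: yellow, yellow → 44; green ×10^5 → 4400000 Ω.
R2: yellow, white → 49; brown ×10 → 490 Ω.
Series: 4400000 + 490 = 4400490 Ω.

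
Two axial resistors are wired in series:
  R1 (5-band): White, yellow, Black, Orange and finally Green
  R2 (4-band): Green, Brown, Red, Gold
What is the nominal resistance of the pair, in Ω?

945100 Ω

R1: white, yellow, black → 940; orange ×10^3 → 940000 Ω.
R2: green, brown → 51; red ×10^2 → 5100 Ω.
Series: 940000 + 5100 = 945100 Ω.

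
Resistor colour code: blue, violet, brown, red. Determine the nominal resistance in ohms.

Blue → 6 (first significant figure)
Violet → 7 (second significant figure)
Brown → ×10 multiplier
67 × 10 = 670 Ω

670 Ω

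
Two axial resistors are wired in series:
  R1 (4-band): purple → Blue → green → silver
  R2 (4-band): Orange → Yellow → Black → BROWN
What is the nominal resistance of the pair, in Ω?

R1: violet, blue → 76; green ×10^5 → 7600000 Ω.
R2: orange, yellow → 34; black ×1 → 34 Ω.
Series: 7600000 + 34 = 7600034 Ω.

7600034 Ω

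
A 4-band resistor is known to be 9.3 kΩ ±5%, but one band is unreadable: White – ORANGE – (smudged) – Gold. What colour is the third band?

9300 Ω = 93 × 10^2.
The third band is the multiplier, 10^2, which is red.

red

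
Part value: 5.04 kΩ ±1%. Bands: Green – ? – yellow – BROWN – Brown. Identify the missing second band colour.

black

5040 Ω = 504 × 10^1.
The second band gives digit 0 of the significand, and 0 is black.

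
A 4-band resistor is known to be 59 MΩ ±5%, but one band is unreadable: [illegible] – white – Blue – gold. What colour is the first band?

green

59000000 Ω = 59 × 10^6.
The first band gives digit 5 of the significand, and 5 is green.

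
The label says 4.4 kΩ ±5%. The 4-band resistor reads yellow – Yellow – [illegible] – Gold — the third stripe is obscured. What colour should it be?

4400 Ω = 44 × 10^2.
The third band is the multiplier, 10^2, which is red.

red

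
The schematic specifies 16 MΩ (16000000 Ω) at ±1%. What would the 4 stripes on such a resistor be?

16000000 Ω = 16 × 10^6.
1 → brown
6 → blue
Multiplier 10^6 → blue.
±1% tolerance → brown.

brown, blue, blue, brown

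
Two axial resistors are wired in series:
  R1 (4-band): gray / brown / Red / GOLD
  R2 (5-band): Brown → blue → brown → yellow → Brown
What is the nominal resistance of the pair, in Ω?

R1: grey, brown → 81; red ×10^2 → 8100 Ω.
R2: brown, blue, brown → 161; yellow ×10^4 → 1610000 Ω.
Series: 8100 + 1610000 = 1618100 Ω.

1618100 Ω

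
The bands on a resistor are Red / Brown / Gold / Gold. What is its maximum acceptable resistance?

Red → 2 (first significant figure)
Brown → 1 (second significant figure)
Gold → ×0.1 multiplier
Gold → ±5% tolerance
21 × 0.1 = 2.1 Ω
Maximum = 2.1 × (1 + 5/100) = 2.205 Ω.

2.205 Ω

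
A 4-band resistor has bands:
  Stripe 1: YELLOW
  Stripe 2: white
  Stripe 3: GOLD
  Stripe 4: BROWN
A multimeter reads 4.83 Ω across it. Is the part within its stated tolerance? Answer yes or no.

Yellow → 4 (first significant figure)
White → 9 (second significant figure)
Gold → ×0.1 multiplier
Brown → ±1% tolerance
49 × 0.1 = 4.9 Ω
Allowed range: 4.851 Ω to 4.949 Ω.
4.83 Ω lies outside that range.

no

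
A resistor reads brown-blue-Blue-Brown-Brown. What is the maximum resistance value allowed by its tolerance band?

1676.6 Ω

Brown → 1 (first significant figure)
Blue → 6 (second significant figure)
Blue → 6 (third significant figure)
Brown → ×10 multiplier
Brown → ±1% tolerance
166 × 10 = 1660 Ω
Maximum = 1660 × (1 + 1/100) = 1676.6 Ω.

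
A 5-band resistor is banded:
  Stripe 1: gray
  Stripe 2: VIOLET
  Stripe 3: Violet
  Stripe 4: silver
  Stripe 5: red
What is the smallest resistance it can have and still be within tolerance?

8.5946 Ω

Grey → 8 (first significant figure)
Violet → 7 (second significant figure)
Violet → 7 (third significant figure)
Silver → ×0.01 multiplier
Red → ±2% tolerance
877 × 0.01 = 8.77 Ω
Smallest = 8.77 × (1 − 2/100) = 8.5946 Ω.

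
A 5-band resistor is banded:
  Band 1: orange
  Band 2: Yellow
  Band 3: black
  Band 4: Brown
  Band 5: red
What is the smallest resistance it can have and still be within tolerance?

Orange → 3 (first significant figure)
Yellow → 4 (second significant figure)
Black → 0 (third significant figure)
Brown → ×10 multiplier
Red → ±2% tolerance
340 × 10 = 3400 Ω
Smallest = 3400 × (1 − 2/100) = 3332 Ω.

3332 Ω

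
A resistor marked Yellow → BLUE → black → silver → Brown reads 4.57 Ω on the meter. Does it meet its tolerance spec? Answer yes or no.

Yellow → 4 (first significant figure)
Blue → 6 (second significant figure)
Black → 0 (third significant figure)
Silver → ×0.01 multiplier
Brown → ±1% tolerance
460 × 0.01 = 4.6 Ω
Allowed range: 4.554 Ω to 4.646 Ω.
4.57 Ω lies inside that range.

yes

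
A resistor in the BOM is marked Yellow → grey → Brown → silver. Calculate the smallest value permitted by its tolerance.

432 Ω

Yellow → 4 (first significant figure)
Grey → 8 (second significant figure)
Brown → ×10 multiplier
Silver → ±10% tolerance
48 × 10 = 480 Ω
Smallest = 480 × (1 − 10/100) = 432 Ω.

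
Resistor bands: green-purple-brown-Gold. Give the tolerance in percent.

±5%

The last band, gold, is the tolerance band.
Gold corresponds to ±5%.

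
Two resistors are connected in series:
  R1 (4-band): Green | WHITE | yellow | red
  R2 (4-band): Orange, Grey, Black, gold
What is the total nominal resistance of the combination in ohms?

R1: green, white → 59; yellow ×10^4 → 590000 Ω.
R2: orange, grey → 38; black ×1 → 38 Ω.
Series: 590000 + 38 = 590038 Ω.

590038 Ω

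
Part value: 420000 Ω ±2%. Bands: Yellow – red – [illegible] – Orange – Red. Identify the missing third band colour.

420000 Ω = 420 × 10^3.
The third band gives digit 0 of the significand, and 0 is black.

black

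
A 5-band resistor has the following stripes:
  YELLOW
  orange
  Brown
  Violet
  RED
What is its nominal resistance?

4310000000 Ω

Yellow → 4 (first significant figure)
Orange → 3 (second significant figure)
Brown → 1 (third significant figure)
Violet → ×10^7 multiplier
431 × 10000000 = 4310000000 Ω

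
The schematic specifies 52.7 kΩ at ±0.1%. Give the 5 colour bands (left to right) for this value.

green, red, violet, red, violet

52700 Ω = 527 × 10^2.
5 → green
2 → red
7 → violet
Multiplier 10^2 → red.
±0.1% tolerance → violet.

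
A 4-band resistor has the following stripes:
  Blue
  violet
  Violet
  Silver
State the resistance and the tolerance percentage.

670000000 Ω ±10%

Blue → 6 (first significant figure)
Violet → 7 (second significant figure)
Violet → ×10^7 multiplier
Silver → ±10% tolerance
67 × 10000000 = 670000000 Ω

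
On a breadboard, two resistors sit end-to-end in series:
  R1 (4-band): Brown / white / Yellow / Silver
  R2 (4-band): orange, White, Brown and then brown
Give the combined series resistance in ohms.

R1: brown, white → 19; yellow ×10^4 → 190000 Ω.
R2: orange, white → 39; brown ×10 → 390 Ω.
Series: 190000 + 390 = 190390 Ω.

190390 Ω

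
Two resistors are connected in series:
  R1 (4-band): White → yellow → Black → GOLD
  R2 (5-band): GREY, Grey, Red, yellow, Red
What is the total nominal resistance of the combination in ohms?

8820094 Ω

R1: white, yellow → 94; black ×1 → 94 Ω.
R2: grey, grey, red → 882; yellow ×10^4 → 8820000 Ω.
Series: 94 + 8820000 = 8820094 Ω.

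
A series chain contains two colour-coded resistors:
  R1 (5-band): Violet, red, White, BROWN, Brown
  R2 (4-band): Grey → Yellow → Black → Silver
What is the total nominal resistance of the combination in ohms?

7374 Ω

R1: violet, red, white → 729; brown ×10 → 7290 Ω.
R2: grey, yellow → 84; black ×1 → 84 Ω.
Series: 7290 + 84 = 7374 Ω.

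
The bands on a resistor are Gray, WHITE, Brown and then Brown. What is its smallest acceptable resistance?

Grey → 8 (first significant figure)
White → 9 (second significant figure)
Brown → ×10 multiplier
Brown → ±1% tolerance
89 × 10 = 890 Ω
Smallest = 890 × (1 − 1/100) = 881.1 Ω.

881.1 Ω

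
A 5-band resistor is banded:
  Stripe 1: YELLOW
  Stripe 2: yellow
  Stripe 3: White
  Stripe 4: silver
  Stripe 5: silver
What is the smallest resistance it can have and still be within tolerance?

4.041 Ω

Yellow → 4 (first significant figure)
Yellow → 4 (second significant figure)
White → 9 (third significant figure)
Silver → ×0.01 multiplier
Silver → ±10% tolerance
449 × 0.01 = 4.49 Ω
Smallest = 4.49 × (1 − 10/100) = 4.041 Ω.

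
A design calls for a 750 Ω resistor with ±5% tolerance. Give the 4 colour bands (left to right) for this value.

750 Ω = 75 × 10^1.
7 → violet
5 → green
Multiplier 10^1 → brown.
±5% tolerance → gold.

violet, green, brown, gold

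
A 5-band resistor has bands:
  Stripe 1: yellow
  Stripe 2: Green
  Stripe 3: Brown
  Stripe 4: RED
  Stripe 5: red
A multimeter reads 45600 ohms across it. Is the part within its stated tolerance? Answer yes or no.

Yellow → 4 (first significant figure)
Green → 5 (second significant figure)
Brown → 1 (third significant figure)
Red → ×10^2 multiplier
Red → ±2% tolerance
451 × 100 = 45100 Ω
Allowed range: 44198 Ω to 46002 Ω.
45600 ohms lies inside that range.

yes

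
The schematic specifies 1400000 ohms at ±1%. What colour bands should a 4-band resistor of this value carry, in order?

brown, yellow, green, brown

1400000 Ω = 14 × 10^5.
1 → brown
4 → yellow
Multiplier 10^5 → green.
±1% tolerance → brown.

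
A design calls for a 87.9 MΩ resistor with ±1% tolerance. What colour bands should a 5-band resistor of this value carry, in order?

87900000 Ω = 879 × 10^5.
8 → grey
7 → violet
9 → white
Multiplier 10^5 → green.
±1% tolerance → brown.

grey, violet, white, green, brown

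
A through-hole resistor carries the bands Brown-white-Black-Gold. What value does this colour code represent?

19 Ω

Brown → 1 (first significant figure)
White → 9 (second significant figure)
Black → ×1 multiplier
19 × 1 = 19 Ω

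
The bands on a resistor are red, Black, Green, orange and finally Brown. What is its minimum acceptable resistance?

Red → 2 (first significant figure)
Black → 0 (second significant figure)
Green → 5 (third significant figure)
Orange → ×10^3 multiplier
Brown → ±1% tolerance
205 × 1000 = 205000 Ω
Minimum = 205000 × (1 − 1/100) = 202950 Ω.

202950 Ω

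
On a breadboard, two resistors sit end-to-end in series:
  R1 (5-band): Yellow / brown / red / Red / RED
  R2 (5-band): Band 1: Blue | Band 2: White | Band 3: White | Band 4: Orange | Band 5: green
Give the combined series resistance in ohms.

740200 Ω

R1: yellow, brown, red → 412; red ×10^2 → 41200 Ω.
R2: blue, white, white → 699; orange ×10^3 → 699000 Ω.
Series: 41200 + 699000 = 740200 Ω.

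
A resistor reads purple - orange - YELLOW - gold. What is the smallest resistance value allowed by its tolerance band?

693500 Ω

Violet → 7 (first significant figure)
Orange → 3 (second significant figure)
Yellow → ×10^4 multiplier
Gold → ±5% tolerance
73 × 10000 = 730000 Ω
Smallest = 730000 × (1 − 5/100) = 693500 Ω.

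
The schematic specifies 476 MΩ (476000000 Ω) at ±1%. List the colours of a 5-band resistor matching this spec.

yellow, violet, blue, blue, brown

476000000 Ω = 476 × 10^6.
4 → yellow
7 → violet
6 → blue
Multiplier 10^6 → blue.
±1% tolerance → brown.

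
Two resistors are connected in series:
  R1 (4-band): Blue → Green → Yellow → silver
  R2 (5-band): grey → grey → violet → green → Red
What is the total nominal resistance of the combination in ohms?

89350000 Ω

R1: blue, green → 65; yellow ×10^4 → 650000 Ω.
R2: grey, grey, violet → 887; green ×10^5 → 88700000 Ω.
Series: 650000 + 88700000 = 89350000 Ω.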